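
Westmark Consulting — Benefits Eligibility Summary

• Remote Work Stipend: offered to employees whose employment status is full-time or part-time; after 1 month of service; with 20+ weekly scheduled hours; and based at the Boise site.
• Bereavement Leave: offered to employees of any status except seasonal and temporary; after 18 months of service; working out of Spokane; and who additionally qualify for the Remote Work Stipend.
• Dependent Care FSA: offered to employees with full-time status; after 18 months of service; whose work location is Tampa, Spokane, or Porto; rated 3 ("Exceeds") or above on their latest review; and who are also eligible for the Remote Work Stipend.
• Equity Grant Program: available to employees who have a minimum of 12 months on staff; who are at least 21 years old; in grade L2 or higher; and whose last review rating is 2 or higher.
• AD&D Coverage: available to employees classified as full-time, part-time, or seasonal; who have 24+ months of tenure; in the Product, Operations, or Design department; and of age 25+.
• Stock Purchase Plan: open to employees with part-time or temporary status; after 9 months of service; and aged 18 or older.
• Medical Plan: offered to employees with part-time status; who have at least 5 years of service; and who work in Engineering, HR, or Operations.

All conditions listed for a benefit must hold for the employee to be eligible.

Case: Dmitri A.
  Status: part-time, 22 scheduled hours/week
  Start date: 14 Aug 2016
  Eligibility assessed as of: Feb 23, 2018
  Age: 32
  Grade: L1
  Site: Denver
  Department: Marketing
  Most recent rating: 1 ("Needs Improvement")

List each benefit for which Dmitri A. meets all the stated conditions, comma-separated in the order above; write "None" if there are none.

Service from 14 Aug 2016 to Feb 23, 2018: 558 days.
Remote Work Stipend — status part-time ✓; service 558 days ≥ 1 month (≈30 days) ✓; 22 hrs/wk ≥ 20 ✓; site Denver ✗ (not Boise) → not eligible.
Bereavement Leave — status part-time ✓ (not excluded); service 558 days ≥ 18 months (≈540 days) ✓; site Denver ✗ (not Spokane) → not eligible.
Dependent Care FSA — status part-time ✗ (requires full-time) → not eligible.
Equity Grant Program — service 558 days ≥ 12 months (≈360 days) ✓; age 32 ≥ 21 ✓; grade L1 < L2 ✗ → not eligible.
AD&D Coverage — status part-time ✓; service 558 days < 24 months (≈720 days) ✗ → not eligible.
Stock Purchase Plan — status part-time ✓; service 558 days ≥ 9 months (≈270 days) ✓; age 32 ≥ 18 ✓ → eligible.
Medical Plan — status part-time ✓; service 558 days < 5 years (≈1825 days) ✗ → not eligible.

Stock Purchase Plan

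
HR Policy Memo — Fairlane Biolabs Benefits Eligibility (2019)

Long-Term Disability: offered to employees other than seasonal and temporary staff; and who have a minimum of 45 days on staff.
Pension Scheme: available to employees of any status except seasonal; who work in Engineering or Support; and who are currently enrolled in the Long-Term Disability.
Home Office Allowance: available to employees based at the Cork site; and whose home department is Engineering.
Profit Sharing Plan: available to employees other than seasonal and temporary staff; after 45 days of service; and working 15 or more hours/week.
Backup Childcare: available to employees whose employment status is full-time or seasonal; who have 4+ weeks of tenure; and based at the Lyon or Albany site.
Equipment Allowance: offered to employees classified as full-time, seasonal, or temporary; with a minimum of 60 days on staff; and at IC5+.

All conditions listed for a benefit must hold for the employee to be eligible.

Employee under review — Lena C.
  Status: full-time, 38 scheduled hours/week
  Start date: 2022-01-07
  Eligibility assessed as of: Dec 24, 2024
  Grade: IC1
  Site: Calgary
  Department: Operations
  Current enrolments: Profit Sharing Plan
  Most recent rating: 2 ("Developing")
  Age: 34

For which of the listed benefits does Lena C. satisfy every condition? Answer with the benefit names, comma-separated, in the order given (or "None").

Service from 2022-01-07 to Dec 24, 2024: 1082 days.
Long-Term Disability — status full-time ✓ (not excluded); service 1082 days ≥ 45 days ✓ → eligible.
Pension Scheme — status full-time ✓ (not excluded); dept Operations ✗ → not eligible.
Home Office Allowance — site Calgary ✗ (not Cork) → not eligible.
Profit Sharing Plan — status full-time ✓ (not excluded); service 1082 days ≥ 45 days ✓; 38 hrs/wk ≥ 15 ✓ → eligible.
Backup Childcare — status full-time ✓; service 1082 days ≥ 4 weeks (≈28 days) ✓; site Calgary ✗ (not Lyon or Albany) → not eligible.
Equipment Allowance — status full-time ✓; service 1082 days ≥ 60 days ✓; grade IC1 < IC5 ✗ → not eligible.

Long-Term Disability, Profit Sharing Plan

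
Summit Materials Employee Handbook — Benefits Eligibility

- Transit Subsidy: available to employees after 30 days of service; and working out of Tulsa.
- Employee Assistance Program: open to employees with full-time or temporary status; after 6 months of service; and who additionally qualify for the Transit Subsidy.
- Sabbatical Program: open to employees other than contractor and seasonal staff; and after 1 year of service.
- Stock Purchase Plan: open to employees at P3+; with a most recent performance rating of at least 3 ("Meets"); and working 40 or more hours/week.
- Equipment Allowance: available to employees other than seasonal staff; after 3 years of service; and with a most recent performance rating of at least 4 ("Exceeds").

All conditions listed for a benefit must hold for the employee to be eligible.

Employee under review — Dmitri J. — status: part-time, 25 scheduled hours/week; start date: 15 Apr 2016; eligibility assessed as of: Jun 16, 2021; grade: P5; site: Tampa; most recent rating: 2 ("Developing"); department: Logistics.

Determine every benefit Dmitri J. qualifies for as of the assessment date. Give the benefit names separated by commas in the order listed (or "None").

Service from 15 Apr 2016 to Jun 16, 2021: 1888 days.
Transit Subsidy — service 1888 days ≥ 30 days ✓; site Tampa ✗ (not Tulsa) → not eligible.
Employee Assistance Program — status part-time ✗ (requires full-time or temporary) → not eligible.
Sabbatical Program — status part-time ✓ (not excluded); service 1888 days ≥ 1 year (≈365 days) ✓ → eligible.
Stock Purchase Plan — grade P5 ≥ P3 ✓; rating 2 < 3 ✗ → not eligible.
Equipment Allowance — status part-time ✓ (not excluded); service 1888 days ≥ 3 years (≈1095 days) ✓; rating 2 < 4 ✗ → not eligible.

Sabbatical Program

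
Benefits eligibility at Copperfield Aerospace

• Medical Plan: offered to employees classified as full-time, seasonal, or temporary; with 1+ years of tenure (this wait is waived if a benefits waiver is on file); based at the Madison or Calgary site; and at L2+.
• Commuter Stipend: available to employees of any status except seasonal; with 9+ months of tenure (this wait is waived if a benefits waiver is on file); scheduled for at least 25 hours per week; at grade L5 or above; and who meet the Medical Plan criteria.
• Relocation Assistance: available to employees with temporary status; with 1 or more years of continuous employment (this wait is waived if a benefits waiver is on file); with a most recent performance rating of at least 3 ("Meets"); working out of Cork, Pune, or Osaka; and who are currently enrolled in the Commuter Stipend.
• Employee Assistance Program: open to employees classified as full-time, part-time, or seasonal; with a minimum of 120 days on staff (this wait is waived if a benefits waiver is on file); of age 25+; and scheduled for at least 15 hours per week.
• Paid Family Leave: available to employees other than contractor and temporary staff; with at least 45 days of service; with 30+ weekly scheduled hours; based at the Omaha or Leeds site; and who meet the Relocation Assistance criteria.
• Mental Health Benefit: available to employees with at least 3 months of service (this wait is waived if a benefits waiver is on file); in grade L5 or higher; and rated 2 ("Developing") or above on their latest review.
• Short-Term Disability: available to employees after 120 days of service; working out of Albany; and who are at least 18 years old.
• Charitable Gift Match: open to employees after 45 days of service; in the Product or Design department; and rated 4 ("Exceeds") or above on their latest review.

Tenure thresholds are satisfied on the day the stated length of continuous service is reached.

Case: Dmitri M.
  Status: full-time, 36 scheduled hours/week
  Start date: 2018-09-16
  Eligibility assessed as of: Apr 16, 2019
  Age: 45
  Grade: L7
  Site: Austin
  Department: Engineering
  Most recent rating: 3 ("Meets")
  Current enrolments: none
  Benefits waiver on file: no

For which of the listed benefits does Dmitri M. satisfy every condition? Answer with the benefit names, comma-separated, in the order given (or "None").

Employee Assistance Program, Mental Health Benefit

Service from 2018-09-16 to Apr 16, 2019: 212 days.
Medical Plan — status full-time ✓; no waiver, service 212 days < 1 year (≈365 days) ✗ → not eligible.
Commuter Stipend — status full-time ✓ (not excluded); no waiver, service 212 days < 9 months (≈270 days) ✗ → not eligible.
Relocation Assistance — status full-time ✗ (requires temporary) → not eligible.
Employee Assistance Program — status full-time ✓; no waiver, service 212 days ≥ 120 days ✓; age 45 ≥ 25 ✓; 36 hrs/wk ≥ 15 ✓ → eligible.
Paid Family Leave — status full-time ✓ (not excluded); service 212 days ≥ 45 days ✓; 36 hrs/wk ≥ 30 ✓; site Austin ✗ (not Omaha or Leeds) → not eligible.
Mental Health Benefit — no waiver, service 212 days ≥ 3 months (≈90 days) ✓; grade L7 ≥ L5 ✓; rating 3 ≥ 2 ✓ → eligible.
Short-Term Disability — service 212 days ≥ 120 days ✓; site Austin ✗ (not Albany) → not eligible.
Charitable Gift Match — service 212 days ≥ 45 days ✓; dept Engineering ✗ → not eligible.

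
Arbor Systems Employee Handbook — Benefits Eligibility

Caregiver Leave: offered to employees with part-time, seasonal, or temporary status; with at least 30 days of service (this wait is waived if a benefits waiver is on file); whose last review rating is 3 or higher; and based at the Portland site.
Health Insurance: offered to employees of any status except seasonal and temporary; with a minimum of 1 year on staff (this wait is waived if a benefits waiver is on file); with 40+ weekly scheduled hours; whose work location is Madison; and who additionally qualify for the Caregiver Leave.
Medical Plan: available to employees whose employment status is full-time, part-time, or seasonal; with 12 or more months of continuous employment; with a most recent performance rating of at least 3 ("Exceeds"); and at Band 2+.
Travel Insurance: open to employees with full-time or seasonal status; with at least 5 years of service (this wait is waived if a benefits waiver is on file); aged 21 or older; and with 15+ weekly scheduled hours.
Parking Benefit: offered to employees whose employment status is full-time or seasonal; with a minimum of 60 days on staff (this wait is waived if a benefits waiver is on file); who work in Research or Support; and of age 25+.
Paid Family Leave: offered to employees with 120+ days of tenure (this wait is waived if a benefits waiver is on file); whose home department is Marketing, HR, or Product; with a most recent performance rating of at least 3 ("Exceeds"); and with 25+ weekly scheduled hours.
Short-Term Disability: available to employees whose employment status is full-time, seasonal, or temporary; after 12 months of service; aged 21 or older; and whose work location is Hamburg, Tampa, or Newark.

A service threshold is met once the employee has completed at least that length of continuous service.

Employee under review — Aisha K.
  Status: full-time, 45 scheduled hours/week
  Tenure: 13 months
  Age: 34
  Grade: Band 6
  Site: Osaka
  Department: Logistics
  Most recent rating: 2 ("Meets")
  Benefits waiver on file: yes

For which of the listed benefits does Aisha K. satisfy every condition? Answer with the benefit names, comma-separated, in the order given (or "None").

Caregiver Leave — status full-time ✗ (requires part-time, seasonal, or temporary) → not eligible.
Health Insurance — status full-time ✓ (not excluded); benefits waiver on file ✓; 45 hrs/wk ≥ 40 ✓; site Osaka ✗ (not Madison) → not eligible.
Medical Plan — status full-time ✓; service 13 months ≥ 12 months ✓; rating 2 < 3 ✗ → not eligible.
Travel Insurance — status full-time ✓; benefits waiver on file ✓; age 34 ≥ 21 ✓; 45 hrs/wk ≥ 15 ✓ → eligible.
Parking Benefit — status full-time ✓; benefits waiver on file ✓; dept Logistics ✗ → not eligible.
Paid Family Leave — benefits waiver on file ✓; dept Logistics ✗ → not eligible.
Short-Term Disability — status full-time ✓; service 13 months ≥ 12 months ✓; age 34 ≥ 21 ✓; site Osaka ✗ (not Hamburg, Tampa, or Newark) → not eligible.

Travel Insurance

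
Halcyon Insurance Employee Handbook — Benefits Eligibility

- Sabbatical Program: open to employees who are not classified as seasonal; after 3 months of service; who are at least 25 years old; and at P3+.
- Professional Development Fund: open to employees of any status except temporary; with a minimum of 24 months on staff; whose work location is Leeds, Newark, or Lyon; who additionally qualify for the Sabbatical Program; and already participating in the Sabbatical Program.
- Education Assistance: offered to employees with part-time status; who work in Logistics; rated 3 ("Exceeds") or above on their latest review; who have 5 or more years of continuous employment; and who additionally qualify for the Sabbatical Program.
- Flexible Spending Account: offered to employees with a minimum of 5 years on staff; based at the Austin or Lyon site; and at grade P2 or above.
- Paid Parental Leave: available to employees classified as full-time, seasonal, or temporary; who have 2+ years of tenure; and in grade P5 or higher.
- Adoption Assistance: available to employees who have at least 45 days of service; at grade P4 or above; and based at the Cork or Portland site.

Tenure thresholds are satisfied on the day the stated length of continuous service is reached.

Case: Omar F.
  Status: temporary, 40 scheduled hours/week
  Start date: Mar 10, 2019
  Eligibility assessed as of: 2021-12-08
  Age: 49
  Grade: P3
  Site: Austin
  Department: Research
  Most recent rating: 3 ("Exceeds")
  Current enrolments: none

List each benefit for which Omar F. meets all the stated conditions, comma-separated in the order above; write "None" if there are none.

Service from Mar 10, 2019 to 2021-12-08: 1004 days.
Sabbatical Program — status temporary ✓ (not excluded); service 1004 days ≥ 3 months (≈90 days) ✓; age 49 ≥ 25 ✓; grade P3 ≥ P3 ✓ → eligible.
Professional Development Fund — status temporary ✗ (excluded) → not eligible.
Education Assistance — status temporary ✗ (requires part-time) → not eligible.
Flexible Spending Account — service 1004 days < 5 years (≈1825 days) ✗ → not eligible.
Paid Parental Leave — status temporary ✓; service 1004 days ≥ 2 years (≈730 days) ✓; grade P3 < P5 ✗ → not eligible.
Adoption Assistance — service 1004 days ≥ 45 days ✓; grade P3 < P4 ✗ → not eligible.

Sabbatical Program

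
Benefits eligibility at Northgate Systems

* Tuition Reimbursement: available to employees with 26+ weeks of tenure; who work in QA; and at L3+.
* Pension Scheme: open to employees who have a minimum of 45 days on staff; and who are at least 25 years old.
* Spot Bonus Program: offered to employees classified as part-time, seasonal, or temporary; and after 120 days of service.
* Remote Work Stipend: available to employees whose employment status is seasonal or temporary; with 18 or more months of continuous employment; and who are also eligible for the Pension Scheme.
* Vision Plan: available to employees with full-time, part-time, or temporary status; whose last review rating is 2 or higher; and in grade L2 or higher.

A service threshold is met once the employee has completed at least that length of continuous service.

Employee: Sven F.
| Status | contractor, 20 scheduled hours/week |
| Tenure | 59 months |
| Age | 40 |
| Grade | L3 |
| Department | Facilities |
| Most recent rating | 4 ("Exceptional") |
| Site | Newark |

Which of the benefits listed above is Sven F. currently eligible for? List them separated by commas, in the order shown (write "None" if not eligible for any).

Pension Scheme

Tuition Reimbursement — service 59 months ≥ 26 weeks (≈182 days) ✓; dept Facilities ✗ → not eligible.
Pension Scheme — service 59 months ≥ 45 days ✓; age 40 ≥ 25 ✓ → eligible.
Spot Bonus Program — status contractor ✗ (requires part-time, seasonal, or temporary) → not eligible.
Remote Work Stipend — status contractor ✗ (requires seasonal or temporary) → not eligible.
Vision Plan — status contractor ✗ (requires full-time, part-time, or temporary) → not eligible.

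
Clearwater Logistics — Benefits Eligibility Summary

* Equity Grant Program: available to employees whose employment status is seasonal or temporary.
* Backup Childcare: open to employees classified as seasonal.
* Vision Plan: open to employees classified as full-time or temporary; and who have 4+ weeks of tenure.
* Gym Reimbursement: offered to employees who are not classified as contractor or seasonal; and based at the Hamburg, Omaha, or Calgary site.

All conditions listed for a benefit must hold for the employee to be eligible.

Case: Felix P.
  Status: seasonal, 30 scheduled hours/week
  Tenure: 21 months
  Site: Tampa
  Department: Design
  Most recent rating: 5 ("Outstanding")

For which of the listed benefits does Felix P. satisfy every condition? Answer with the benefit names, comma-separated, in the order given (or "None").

Equity Grant Program — status seasonal ✓ → eligible.
Backup Childcare — status seasonal ✓ → eligible.
Vision Plan — status seasonal ✗ (requires full-time or temporary) → not eligible.
Gym Reimbursement — status seasonal ✗ (excluded) → not eligible.

Equity Grant Program, Backup Childcare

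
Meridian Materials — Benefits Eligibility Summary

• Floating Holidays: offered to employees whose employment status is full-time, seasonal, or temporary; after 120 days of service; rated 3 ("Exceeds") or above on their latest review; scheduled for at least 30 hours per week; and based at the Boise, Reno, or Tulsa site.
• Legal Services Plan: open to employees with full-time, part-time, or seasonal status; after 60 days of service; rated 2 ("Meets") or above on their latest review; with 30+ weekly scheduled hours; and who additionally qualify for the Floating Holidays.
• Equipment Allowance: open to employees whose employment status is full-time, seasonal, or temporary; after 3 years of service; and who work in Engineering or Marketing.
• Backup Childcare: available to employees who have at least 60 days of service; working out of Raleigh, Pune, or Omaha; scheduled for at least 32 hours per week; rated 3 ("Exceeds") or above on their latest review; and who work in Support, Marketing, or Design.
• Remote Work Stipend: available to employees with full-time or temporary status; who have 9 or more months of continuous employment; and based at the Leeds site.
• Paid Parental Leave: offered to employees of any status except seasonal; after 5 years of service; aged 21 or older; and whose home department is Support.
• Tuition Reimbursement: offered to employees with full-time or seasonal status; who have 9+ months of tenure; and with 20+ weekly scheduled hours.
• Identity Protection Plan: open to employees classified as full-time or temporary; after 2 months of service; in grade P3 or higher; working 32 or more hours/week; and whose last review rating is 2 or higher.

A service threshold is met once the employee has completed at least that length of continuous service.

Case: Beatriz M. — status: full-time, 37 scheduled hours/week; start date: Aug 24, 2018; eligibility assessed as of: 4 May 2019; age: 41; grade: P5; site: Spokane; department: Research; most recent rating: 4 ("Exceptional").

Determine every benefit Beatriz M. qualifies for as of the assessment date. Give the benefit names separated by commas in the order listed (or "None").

Identity Protection Plan

Service from Aug 24, 2018 to 4 May 2019: 253 days.
Floating Holidays — status full-time ✓; service 253 days ≥ 120 days ✓; rating 4 ≥ 3 ✓; 37 hrs/wk ≥ 30 ✓; site Spokane ✗ (not Boise, Reno, or Tulsa) → not eligible.
Legal Services Plan — status full-time ✓; service 253 days ≥ 60 days ✓; rating 4 ≥ 2 ✓; 37 hrs/wk ≥ 30 ✓; not eligible for Floating Holidays ✗ → not eligible.
Equipment Allowance — status full-time ✓; service 253 days < 3 years (≈1095 days) ✗ → not eligible.
Backup Childcare — service 253 days ≥ 60 days ✓; site Spokane ✗ (not Raleigh, Pune, or Omaha) → not eligible.
Remote Work Stipend — status full-time ✓; service 253 days < 9 months (≈270 days) ✗ → not eligible.
Paid Parental Leave — status full-time ✓ (not excluded); service 253 days < 5 years (≈1825 days) ✗ → not eligible.
Tuition Reimbursement — status full-time ✓; service 253 days < 9 months (≈270 days) ✗ → not eligible.
Identity Protection Plan — status full-time ✓; service 253 days ≥ 2 months (≈60 days) ✓; grade P5 ≥ P3 ✓; 37 hrs/wk ≥ 32 ✓; rating 4 ≥ 2 ✓ → eligible.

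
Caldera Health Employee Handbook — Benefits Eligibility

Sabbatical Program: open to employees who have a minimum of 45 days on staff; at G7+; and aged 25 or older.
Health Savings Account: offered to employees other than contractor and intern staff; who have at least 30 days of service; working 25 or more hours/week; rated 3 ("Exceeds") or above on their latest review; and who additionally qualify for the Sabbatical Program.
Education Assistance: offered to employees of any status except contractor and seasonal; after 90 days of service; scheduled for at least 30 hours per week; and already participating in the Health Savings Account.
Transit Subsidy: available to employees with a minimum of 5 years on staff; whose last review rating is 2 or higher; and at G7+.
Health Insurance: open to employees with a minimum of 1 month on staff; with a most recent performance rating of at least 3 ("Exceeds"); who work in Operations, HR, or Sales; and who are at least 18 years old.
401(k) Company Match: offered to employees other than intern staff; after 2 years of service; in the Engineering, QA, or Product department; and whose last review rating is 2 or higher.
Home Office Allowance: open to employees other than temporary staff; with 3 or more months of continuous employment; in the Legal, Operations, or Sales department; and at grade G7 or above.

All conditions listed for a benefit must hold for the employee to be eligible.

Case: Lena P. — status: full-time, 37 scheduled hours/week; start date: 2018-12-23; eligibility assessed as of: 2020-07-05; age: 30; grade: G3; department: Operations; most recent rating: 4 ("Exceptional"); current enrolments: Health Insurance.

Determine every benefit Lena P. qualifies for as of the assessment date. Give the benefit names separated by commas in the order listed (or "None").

Service from 2018-12-23 to 2020-07-05: 560 days.
Sabbatical Program — service 560 days ≥ 45 days ✓; grade G3 < G7 ✗ → not eligible.
Health Savings Account — status full-time ✓ (not excluded); service 560 days ≥ 30 days ✓; 37 hrs/wk ≥ 25 ✓; rating 4 ≥ 3 ✓; not eligible for Sabbatical Program ✗ → not eligible.
Education Assistance — status full-time ✓ (not excluded); service 560 days ≥ 90 days ✓; 37 hrs/wk ≥ 30 ✓; not enrolled in Health Savings Account ✗ → not eligible.
Transit Subsidy — service 560 days < 5 years (≈1825 days) ✗ → not eligible.
Health Insurance — service 560 days ≥ 1 month (≈30 days) ✓; rating 4 ≥ 3 ✓; dept Operations ✓; age 30 ≥ 18 ✓ → eligible.
401(k) Company Match — status full-time ✓ (not excluded); service 560 days < 2 years (≈730 days) ✗ → not eligible.
Home Office Allowance — status full-time ✓ (not excluded); service 560 days ≥ 3 months (≈90 days) ✓; dept Operations ✓; grade G3 < G7 ✗ → not eligible.

Health Insurance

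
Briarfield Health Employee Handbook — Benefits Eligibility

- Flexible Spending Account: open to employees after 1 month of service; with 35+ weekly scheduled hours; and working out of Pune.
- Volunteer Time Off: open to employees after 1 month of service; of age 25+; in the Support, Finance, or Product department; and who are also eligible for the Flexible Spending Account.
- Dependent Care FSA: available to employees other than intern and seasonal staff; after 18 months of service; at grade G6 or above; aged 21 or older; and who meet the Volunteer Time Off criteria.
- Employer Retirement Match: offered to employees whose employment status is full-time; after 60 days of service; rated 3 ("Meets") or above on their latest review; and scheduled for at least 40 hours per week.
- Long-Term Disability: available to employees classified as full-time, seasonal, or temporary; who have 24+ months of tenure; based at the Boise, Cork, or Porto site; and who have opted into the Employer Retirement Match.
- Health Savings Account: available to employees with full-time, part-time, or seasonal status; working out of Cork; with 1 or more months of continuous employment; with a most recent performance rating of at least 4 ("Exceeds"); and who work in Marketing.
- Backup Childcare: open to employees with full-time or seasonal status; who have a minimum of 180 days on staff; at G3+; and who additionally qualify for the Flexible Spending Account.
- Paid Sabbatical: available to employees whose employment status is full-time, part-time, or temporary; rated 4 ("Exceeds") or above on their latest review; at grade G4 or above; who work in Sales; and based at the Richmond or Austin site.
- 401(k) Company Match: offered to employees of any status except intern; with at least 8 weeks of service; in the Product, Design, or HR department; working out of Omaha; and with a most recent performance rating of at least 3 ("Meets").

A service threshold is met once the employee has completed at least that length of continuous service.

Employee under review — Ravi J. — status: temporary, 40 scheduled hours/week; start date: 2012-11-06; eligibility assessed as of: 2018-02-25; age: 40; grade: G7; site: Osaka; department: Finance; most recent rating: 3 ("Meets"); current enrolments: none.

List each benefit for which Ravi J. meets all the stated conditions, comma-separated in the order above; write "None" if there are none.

None

Service from 2012-11-06 to 2018-02-25: 1937 days.
Flexible Spending Account — service 1937 days ≥ 1 month (≈30 days) ✓; 40 hrs/wk ≥ 35 ✓; site Osaka ✗ (not Pune) → not eligible.
Volunteer Time Off — service 1937 days ≥ 1 month (≈30 days) ✓; age 40 ≥ 25 ✓; dept Finance ✓; not eligible for Flexible Spending Account ✗ → not eligible.
Dependent Care FSA — status temporary ✓ (not excluded); service 1937 days ≥ 18 months (≈540 days) ✓; grade G7 ≥ G6 ✓; age 40 ≥ 21 ✓; not eligible for Volunteer Time Off ✗ → not eligible.
Employer Retirement Match — status temporary ✗ (requires full-time) → not eligible.
Long-Term Disability — status temporary ✓; service 1937 days ≥ 24 months (≈720 days) ✓; site Osaka ✗ (not Boise, Cork, or Porto) → not eligible.
Health Savings Account — status temporary ✗ (requires full-time, part-time, or seasonal) → not eligible.
Backup Childcare — status temporary ✗ (requires full-time or seasonal) → not eligible.
Paid Sabbatical — status temporary ✓; rating 3 < 4 ✗ → not eligible.
401(k) Company Match — status temporary ✓ (not excluded); service 1937 days ≥ 8 weeks (≈56 days) ✓; dept Finance ✗ → not eligible.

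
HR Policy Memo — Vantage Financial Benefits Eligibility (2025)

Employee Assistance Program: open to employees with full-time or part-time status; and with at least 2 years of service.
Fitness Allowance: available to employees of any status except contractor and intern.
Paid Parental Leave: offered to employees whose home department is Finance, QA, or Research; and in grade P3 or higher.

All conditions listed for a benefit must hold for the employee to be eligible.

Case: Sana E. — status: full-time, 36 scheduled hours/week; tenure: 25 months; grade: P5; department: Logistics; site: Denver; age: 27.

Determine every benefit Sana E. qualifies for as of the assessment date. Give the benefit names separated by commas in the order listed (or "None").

Employee Assistance Program, Fitness Allowance

Employee Assistance Program — status full-time ✓; service 25 months ≥ 2 years (≈730 days) ✓ → eligible.
Fitness Allowance — status full-time ✓ (not excluded) → eligible.
Paid Parental Leave — dept Logistics ✗ → not eligible.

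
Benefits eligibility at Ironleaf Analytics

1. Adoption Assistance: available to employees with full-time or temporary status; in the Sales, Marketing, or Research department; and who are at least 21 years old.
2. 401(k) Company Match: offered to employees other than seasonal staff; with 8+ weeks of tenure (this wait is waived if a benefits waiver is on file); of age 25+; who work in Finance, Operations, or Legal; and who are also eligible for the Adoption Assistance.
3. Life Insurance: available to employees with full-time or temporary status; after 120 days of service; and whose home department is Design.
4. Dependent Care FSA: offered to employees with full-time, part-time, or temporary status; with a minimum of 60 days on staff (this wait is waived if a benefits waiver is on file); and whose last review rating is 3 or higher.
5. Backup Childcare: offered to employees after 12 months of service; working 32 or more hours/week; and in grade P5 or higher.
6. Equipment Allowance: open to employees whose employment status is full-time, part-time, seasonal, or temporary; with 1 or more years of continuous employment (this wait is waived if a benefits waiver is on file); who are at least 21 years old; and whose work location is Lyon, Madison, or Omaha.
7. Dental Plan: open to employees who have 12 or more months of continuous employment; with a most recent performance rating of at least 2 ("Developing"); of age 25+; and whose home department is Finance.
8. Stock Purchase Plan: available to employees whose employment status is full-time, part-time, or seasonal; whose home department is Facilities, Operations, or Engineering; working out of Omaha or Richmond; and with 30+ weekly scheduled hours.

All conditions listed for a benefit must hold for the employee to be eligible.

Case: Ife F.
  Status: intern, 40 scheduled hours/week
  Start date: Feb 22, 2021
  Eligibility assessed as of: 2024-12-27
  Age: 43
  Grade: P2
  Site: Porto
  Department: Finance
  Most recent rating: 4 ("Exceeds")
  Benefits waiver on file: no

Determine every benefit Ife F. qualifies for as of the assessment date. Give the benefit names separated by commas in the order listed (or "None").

Service from Feb 22, 2021 to 2024-12-27: 1404 days.
Adoption Assistance — status intern ✗ (requires full-time or temporary) → not eligible.
401(k) Company Match — status intern ✓ (not excluded); no waiver, service 1404 days ≥ 8 weeks (≈56 days) ✓; age 43 ≥ 25 ✓; dept Finance ✓; not eligible for Adoption Assistance ✗ → not eligible.
Life Insurance — status intern ✗ (requires full-time or temporary) → not eligible.
Dependent Care FSA — status intern ✗ (requires full-time, part-time, or temporary) → not eligible.
Backup Childcare — service 1404 days ≥ 12 months (≈360 days) ✓; 40 hrs/wk ≥ 32 ✓; grade P2 < P5 ✗ → not eligible.
Equipment Allowance — status intern ✗ (requires full-time, part-time, seasonal, or temporary) → not eligible.
Dental Plan — service 1404 days ≥ 12 months (≈360 days) ✓; rating 4 ≥ 2 ✓; age 43 ≥ 25 ✓; dept Finance ✓ → eligible.
Stock Purchase Plan — status intern ✗ (requires full-time, part-time, or seasonal) → not eligible.

Dental Plan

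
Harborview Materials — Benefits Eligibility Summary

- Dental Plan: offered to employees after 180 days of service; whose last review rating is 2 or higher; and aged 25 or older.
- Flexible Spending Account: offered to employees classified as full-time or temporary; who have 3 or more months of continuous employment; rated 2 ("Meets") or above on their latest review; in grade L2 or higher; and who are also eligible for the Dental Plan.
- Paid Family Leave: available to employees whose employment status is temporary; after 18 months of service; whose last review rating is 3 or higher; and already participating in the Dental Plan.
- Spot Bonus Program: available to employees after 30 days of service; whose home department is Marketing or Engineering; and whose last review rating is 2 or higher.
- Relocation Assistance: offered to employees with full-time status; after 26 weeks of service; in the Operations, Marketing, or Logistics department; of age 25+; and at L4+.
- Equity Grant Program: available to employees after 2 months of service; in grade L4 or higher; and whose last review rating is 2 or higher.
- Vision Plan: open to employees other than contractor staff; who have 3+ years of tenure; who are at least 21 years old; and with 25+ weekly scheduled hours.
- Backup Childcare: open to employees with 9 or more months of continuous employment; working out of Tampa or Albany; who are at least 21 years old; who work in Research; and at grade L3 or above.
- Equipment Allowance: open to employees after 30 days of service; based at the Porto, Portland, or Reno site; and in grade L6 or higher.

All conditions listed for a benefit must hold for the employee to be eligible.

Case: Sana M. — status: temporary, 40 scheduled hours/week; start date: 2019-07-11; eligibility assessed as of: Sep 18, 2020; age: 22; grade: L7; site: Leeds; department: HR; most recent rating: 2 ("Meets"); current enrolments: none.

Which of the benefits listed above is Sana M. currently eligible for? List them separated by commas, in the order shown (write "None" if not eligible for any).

Service from 2019-07-11 to Sep 18, 2020: 435 days.
Dental Plan — service 435 days ≥ 180 days ✓; rating 2 ≥ 2 ✓; age 22 < 25 ✗ → not eligible.
Flexible Spending Account — status temporary ✓; service 435 days ≥ 3 months (≈90 days) ✓; rating 2 ≥ 2 ✓; grade L7 ≥ L2 ✓; not eligible for Dental Plan ✗ → not eligible.
Paid Family Leave — status temporary ✓; service 435 days < 18 months (≈540 days) ✗ → not eligible.
Spot Bonus Program — service 435 days ≥ 30 days ✓; dept HR ✗ → not eligible.
Relocation Assistance — status temporary ✗ (requires full-time) → not eligible.
Equity Grant Program — service 435 days ≥ 2 months (≈60 days) ✓; grade L7 ≥ L4 ✓; rating 2 ≥ 2 ✓ → eligible.
Vision Plan — status temporary ✓ (not excluded); service 435 days < 3 years (≈1095 days) ✗ → not eligible.
Backup Childcare — service 435 days ≥ 9 months (≈270 days) ✓; site Leeds ✗ (not Tampa or Albany) → not eligible.
Equipment Allowance — service 435 days ≥ 30 days ✓; site Leeds ✗ (not Porto, Portland, or Reno) → not eligible.

Equity Grant Program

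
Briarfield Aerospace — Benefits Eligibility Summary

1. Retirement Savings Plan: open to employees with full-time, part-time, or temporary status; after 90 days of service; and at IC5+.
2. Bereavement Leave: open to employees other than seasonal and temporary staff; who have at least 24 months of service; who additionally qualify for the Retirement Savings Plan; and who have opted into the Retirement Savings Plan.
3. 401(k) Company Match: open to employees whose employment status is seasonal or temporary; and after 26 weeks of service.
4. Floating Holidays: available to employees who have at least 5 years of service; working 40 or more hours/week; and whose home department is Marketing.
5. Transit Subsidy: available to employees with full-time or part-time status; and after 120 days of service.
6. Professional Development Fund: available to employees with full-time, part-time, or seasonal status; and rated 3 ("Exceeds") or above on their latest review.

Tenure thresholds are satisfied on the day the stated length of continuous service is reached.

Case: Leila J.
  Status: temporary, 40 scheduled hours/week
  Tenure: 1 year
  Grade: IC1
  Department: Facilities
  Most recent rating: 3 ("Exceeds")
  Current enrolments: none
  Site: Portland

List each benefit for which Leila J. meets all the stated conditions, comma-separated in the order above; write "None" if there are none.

Retirement Savings Plan — status temporary ✓; service 1 year ≥ 90 days ✓; grade IC1 < IC5 ✗ → not eligible.
Bereavement Leave — status temporary ✗ (excluded) → not eligible.
401(k) Company Match — status temporary ✓; service 1 year ≥ 26 weeks (≈182 days) ✓ → eligible.
Floating Holidays — service 1 year < 5 years ✗ → not eligible.
Transit Subsidy — status temporary ✗ (requires full-time or part-time) → not eligible.
Professional Development Fund — status temporary ✗ (requires full-time, part-time, or seasonal) → not eligible.

401(k) Company Match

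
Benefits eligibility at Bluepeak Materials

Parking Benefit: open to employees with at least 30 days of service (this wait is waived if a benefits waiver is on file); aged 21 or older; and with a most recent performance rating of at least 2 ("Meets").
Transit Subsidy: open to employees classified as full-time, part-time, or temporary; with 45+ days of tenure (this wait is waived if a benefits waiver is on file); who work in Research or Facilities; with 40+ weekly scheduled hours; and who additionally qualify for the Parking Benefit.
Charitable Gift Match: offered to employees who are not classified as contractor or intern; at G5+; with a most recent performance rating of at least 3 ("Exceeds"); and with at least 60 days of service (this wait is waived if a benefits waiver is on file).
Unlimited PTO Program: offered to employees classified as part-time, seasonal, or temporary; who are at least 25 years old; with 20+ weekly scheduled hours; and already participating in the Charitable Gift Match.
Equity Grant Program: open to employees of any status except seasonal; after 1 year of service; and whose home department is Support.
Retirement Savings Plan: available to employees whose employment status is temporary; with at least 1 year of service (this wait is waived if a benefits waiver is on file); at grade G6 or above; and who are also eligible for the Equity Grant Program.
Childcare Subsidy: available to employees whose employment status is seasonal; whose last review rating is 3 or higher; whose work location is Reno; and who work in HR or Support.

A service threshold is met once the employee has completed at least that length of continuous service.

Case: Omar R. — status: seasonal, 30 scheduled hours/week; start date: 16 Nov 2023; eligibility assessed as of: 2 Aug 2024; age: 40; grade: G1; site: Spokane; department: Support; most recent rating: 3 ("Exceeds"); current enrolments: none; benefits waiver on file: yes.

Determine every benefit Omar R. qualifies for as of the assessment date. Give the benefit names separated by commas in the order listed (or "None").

Service from 16 Nov 2023 to 2 Aug 2024: 260 days.
Parking Benefit — benefits waiver on file ✓; age 40 ≥ 21 ✓; rating 3 ≥ 2 ✓ → eligible.
Transit Subsidy — status seasonal ✗ (requires full-time, part-time, or temporary) → not eligible.
Charitable Gift Match — status seasonal ✓ (not excluded); grade G1 < G5 ✗ → not eligible.
Unlimited PTO Program — status seasonal ✓; age 40 ≥ 25 ✓; 30 hrs/wk ≥ 20 ✓; not enrolled in Charitable Gift Match ✗ → not eligible.
Equity Grant Program — status seasonal ✗ (excluded) → not eligible.
Retirement Savings Plan — status seasonal ✗ (requires temporary) → not eligible.
Childcare Subsidy — status seasonal ✓; rating 3 ≥ 3 ✓; site Spokane ✗ (not Reno) → not eligible.

Parking Benefit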